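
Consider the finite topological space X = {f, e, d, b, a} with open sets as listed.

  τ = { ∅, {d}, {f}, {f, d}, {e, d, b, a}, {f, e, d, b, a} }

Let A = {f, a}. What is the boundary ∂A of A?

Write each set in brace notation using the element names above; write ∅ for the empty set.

opens ⊆ A: ∅, {f}; union → int = {f}
complement {e, d, b}; its interior {d}; cl(A) = X∖{d} = {f, e, b, a}
boundary = {f, e, b, a} ∖ {f} = {e, b, a}

{e, b, a}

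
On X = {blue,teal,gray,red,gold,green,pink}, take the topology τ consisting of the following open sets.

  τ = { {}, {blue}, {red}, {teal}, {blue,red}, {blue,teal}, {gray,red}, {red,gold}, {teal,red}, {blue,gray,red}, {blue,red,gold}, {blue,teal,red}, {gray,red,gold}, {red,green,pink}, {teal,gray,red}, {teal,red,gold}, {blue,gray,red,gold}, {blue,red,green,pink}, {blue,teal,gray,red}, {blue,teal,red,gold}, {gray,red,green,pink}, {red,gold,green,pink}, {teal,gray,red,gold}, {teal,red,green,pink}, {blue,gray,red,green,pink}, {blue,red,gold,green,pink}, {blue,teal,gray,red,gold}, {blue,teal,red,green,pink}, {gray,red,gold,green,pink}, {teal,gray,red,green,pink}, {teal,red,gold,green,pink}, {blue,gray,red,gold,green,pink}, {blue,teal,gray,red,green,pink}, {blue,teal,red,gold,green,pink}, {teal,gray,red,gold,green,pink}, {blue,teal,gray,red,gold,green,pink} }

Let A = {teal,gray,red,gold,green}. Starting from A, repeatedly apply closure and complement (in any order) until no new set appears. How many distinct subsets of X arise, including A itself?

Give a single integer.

6

cl via duality: int({blue,pink}) = {blue}, so X∖{blue} = {teal,gray,red,gold,green,pink}
Write k for closure, c for complement:
  1. A     = {teal,gray,red,gold,green}
  2. kA    = {teal,gray,red,gold,green,pink}
  3. cA    = {blue,pink}
  4. ckA   = {blue}
  5. kcA   = {blue,green,pink}
  6. ckcA  = {teal,gray,red,gold}
applying k or c yields no new set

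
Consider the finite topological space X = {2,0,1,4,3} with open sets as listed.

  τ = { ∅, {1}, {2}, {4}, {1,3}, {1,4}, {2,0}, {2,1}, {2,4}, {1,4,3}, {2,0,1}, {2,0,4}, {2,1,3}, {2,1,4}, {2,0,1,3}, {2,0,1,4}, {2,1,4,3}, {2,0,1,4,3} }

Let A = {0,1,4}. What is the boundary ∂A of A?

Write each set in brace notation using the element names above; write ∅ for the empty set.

{0,3}

opens ⊆ A: ∅, {1}, {4}, {1,4}; union → int = {1,4}
complement {2,3}; its interior {2}; cl(A) = X∖{2} = {0,1,4,3}
boundary = {0,1,4,3} ∖ {1,4} = {0,3}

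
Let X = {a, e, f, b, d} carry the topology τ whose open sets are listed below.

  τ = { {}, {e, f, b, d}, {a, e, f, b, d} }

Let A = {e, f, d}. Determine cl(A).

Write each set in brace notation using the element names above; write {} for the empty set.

closure: X∖int(X∖A) = X∖{} = {a, e, f, b, d}

{a, e, f, b, d}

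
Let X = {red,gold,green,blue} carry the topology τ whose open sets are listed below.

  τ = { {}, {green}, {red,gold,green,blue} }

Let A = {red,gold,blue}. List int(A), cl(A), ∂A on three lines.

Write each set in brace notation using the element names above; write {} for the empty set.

int(A) = {}
cl(A)  = {red,gold,blue}
∂A     = {red,gold,blue}

opens ⊆ A: {}; union → int = {}
complement {green}; its interior {green}; cl(A) = X∖{green} = {red,gold,blue}
boundary = {red,gold,blue} ∖ {} = {red,gold,blue}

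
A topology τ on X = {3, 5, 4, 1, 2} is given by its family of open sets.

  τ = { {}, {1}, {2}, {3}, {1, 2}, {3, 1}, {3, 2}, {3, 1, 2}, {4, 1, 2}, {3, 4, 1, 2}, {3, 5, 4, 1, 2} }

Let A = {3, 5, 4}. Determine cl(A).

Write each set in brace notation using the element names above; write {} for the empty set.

{3, 5, 4}

closure: X∖int(X∖A) = X∖{1, 2} = {3, 5, 4}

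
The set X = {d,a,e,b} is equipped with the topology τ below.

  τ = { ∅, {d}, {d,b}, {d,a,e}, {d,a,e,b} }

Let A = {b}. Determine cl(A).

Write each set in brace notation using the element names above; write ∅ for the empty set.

{b}

complement {d,a,e}; its interior {d,a,e}; cl(A) = X∖{d,a,e} = {b}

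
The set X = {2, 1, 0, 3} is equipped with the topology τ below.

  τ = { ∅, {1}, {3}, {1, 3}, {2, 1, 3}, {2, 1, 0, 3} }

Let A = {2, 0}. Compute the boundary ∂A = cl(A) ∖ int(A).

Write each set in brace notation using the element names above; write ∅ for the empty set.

{2, 0}

opens ⊆ A: ∅; union → int = ∅
complement {1, 3}; its interior {1, 3}; cl(A) = X∖{1, 3} = {2, 0}
boundary = {2, 0} ∖ ∅ = {2, 0}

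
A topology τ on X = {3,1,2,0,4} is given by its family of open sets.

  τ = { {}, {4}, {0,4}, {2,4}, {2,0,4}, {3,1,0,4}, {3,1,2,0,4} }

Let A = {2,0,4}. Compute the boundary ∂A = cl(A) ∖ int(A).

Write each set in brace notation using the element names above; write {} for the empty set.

{3,1}

interior: largest open inside A is {2,0,4} (from {}, {4}, {2,4}, {0,4}, {2,0,4})
cl via duality: int({3,1}) = {}, so X∖{} = {3,1,2,0,4}
cl∖int = {3,1}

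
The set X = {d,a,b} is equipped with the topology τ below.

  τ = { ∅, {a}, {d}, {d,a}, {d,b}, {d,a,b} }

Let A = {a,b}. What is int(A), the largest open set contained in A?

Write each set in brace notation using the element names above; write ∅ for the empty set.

{a}

open subsets of A: ∅, {a}; so int(A) = {a}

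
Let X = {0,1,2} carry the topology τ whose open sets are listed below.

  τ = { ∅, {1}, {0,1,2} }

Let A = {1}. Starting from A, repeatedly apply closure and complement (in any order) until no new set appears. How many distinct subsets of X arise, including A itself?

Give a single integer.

complement {0,2}; its interior ∅; cl(A) = X∖∅ = {0,1,2}
With k = closure, c = complement:
  1. A     = {1}
  2. kA    = {0,1,2}
  3. cA    = {0,2}
  4. ckA   = ∅
k, c of each give nothing new

4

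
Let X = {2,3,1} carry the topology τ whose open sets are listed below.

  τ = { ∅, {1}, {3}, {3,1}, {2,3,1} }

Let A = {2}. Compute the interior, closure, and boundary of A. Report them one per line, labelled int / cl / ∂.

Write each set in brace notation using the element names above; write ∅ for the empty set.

open subsets of A: ∅; so int(A) = ∅
closure: X∖int(X∖A) = X∖{3,1} = {2}
∂A = {2} minus ∅ = {2}

int(A) = ∅
cl(A)  = {2}
∂A     = {2}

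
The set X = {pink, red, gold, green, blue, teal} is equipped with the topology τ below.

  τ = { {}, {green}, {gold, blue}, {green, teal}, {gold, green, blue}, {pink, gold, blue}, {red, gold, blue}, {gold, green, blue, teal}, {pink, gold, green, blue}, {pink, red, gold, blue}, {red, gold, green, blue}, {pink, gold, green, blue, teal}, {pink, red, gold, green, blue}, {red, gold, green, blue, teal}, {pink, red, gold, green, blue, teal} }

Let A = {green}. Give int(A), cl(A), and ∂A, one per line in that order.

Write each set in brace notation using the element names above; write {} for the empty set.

interior: largest open inside A is {green} (from {}, {green})
cl via duality: int({pink, red, gold, blue, teal}) = {pink, red, gold, blue}, so X∖{pink, red, gold, blue} = {green, teal}
cl∖int = {teal}

int(A) = {green}
cl(A)  = {green, teal}
∂A     = {teal}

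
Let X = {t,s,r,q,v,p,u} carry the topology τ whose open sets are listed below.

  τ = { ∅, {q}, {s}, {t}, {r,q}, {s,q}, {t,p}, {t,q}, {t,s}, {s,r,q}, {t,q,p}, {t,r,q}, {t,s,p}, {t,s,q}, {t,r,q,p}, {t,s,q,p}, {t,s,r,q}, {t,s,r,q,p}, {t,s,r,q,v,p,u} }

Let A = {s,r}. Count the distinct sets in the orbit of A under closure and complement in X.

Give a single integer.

complement {t,q,v,p,u}; its interior {t,q,p}; cl(A) = X∖{t,q,p} = {s,r,v,u}
With k = closure, c = complement:
  1. A     = {s,r}
  2. kA    = {s,r,v,u}
  3. cA    = {t,q,v,p,u}
  4. ckA   = {t,q,p}
  5. kcA   = {t,r,q,v,p,u}
  6. ckcA  = {s}
  7. kckcA = {s,v,u}
  8. ckckcA = {t,r,q,p}
k, c of each give nothing new

8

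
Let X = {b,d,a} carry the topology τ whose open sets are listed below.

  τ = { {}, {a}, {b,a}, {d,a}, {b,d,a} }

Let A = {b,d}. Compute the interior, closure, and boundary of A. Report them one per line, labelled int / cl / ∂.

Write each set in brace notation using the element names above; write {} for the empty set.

open subsets of A: {}; so int(A) = {}
closure: X∖int(X∖A) = X∖{a} = {b,d}
∂A = {b,d} minus {} = {b,d}

int(A) = {}
cl(A)  = {b,d}
∂A     = {b,d}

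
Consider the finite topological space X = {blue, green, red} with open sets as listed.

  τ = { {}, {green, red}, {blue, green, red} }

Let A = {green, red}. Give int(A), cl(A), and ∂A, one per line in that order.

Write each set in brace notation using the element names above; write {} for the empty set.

int(A) = {green, red}
cl(A)  = {blue, green, red}
∂A     = {blue}

open subsets of A: {}, {green, red}; so int(A) = {green, red}
closure: X∖int(X∖A) = X∖{} = {blue, green, red}
∂A = {blue, green, red} minus {green, red} = {blue}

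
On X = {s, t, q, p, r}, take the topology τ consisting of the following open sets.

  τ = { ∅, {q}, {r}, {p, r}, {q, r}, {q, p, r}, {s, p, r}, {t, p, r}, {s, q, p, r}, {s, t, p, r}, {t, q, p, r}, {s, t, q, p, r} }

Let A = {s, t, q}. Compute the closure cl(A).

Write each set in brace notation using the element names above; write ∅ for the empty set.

cl via duality: int({p, r}) = {p, r}, so X∖{p, r} = {s, t, q}

{s, t, q}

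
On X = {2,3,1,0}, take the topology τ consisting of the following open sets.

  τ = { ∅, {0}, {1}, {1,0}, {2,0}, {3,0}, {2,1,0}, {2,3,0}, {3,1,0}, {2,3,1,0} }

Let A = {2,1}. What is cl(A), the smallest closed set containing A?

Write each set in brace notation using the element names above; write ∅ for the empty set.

{2,1}

X∖A={3,0}, int(X∖A)={3,0}, hence cl(A)={2,1}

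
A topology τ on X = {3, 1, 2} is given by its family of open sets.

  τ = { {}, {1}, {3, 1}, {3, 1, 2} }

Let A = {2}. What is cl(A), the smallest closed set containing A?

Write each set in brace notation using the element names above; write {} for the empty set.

complement {3, 1}; its interior {3, 1}; cl(A) = X∖{3, 1} = {2}

{2}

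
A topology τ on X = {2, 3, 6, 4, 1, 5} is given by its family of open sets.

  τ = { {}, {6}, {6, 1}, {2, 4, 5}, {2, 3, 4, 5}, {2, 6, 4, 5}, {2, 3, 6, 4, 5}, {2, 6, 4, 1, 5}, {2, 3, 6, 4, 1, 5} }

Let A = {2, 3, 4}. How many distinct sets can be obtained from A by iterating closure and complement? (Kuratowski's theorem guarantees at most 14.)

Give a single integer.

complement {6, 1, 5}; its interior {6, 1}; cl(A) = X∖{6, 1} = {2, 3, 4, 5}
With k = closure, c = complement:
  1. A     = {2, 3, 4}
  2. kA    = {2, 3, 4, 5}
  3. cA    = {6, 1, 5}
  4. ckA   = {6, 1}
  5. kcA   = {2, 3, 6, 4, 1, 5}
  6. ckcA  = {}
k, c of each give nothing new

6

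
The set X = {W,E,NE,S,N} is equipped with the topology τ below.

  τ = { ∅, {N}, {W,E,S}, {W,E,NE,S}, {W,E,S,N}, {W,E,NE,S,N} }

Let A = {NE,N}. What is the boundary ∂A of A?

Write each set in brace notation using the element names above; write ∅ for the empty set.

{NE}

opens ⊆ A: ∅, {N}; union → int = {N}
complement {W,E,S}; its interior {W,E,S}; cl(A) = X∖{W,E,S} = {NE,N}
boundary = {NE,N} ∖ {N} = {NE}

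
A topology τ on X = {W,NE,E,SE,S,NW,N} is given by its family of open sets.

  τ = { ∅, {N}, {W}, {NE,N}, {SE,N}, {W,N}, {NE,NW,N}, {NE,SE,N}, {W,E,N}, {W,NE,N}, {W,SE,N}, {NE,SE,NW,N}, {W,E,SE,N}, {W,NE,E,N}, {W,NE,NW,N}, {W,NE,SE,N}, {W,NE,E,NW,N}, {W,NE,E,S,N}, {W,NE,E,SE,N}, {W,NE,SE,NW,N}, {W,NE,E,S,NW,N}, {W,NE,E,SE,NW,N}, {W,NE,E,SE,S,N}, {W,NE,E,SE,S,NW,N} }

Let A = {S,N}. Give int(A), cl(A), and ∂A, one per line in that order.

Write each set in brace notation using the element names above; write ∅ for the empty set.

interior: largest open inside A is {N} (from ∅, {N})
cl via duality: int({W,NE,E,SE,NW}) = {W}, so X∖{W} = {NE,E,SE,S,NW,N}
cl∖int = {NE,E,SE,S,NW}

int(A) = {N}
cl(A)  = {NE,E,SE,S,NW,N}
∂A     = {NE,E,SE,S,NW}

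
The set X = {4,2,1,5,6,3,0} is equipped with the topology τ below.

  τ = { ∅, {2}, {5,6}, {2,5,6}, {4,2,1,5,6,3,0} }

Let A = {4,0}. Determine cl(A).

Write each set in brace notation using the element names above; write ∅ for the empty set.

{4,1,3,0}

complement {2,1,5,6,3}; its interior {2,5,6}; cl(A) = X∖{2,5,6} = {4,1,3,0}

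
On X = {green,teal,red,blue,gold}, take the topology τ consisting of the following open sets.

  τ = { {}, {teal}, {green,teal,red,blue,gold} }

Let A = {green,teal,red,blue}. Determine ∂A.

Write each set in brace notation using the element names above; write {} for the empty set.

opens ⊆ A: {}, {teal}; union → int = {teal}
complement {gold}; its interior {}; cl(A) = X∖{} = {green,teal,red,blue,gold}
boundary = {green,teal,red,blue,gold} ∖ {teal} = {green,red,blue,gold}

{green,red,blue,gold}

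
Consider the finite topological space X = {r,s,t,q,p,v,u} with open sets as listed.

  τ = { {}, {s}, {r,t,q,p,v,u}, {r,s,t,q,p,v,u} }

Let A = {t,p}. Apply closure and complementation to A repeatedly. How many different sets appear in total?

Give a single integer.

6

closure: X∖int(X∖A) = X∖{s} = {r,t,q,p,v,u}
Let k=closure and c=complement:
  1. A     = {t,p}
  2. kA    = {r,t,q,p,v,u}
  3. cA    = {r,s,q,v,u}
  4. ckA   = {s}
  5. kcA   = {r,s,t,q,p,v,u}
  6. ckcA  = {}
— saturated at 6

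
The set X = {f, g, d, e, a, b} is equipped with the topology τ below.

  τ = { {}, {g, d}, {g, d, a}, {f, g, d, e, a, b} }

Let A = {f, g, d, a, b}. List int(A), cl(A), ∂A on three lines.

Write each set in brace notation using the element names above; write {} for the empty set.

int(A) = {g, d, a}
cl(A)  = {f, g, d, e, a, b}
∂A     = {f, e, b}

opens ⊆ A: {}, {g, d}, {g, d, a}; union → int = {g, d, a}
complement {e}; its interior {}; cl(A) = X∖{} = {f, g, d, e, a, b}
boundary = {f, g, d, e, a, b} ∖ {g, d, a} = {f, e, b}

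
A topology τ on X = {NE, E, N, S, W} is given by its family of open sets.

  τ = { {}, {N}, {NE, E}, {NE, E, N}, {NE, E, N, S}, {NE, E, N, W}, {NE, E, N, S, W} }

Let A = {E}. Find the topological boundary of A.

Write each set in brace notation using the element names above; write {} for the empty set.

open subsets of A: {}; so int(A) = {}
closure: X∖int(X∖A) = X∖{N} = {NE, E, S, W}
∂A = {NE, E, S, W} minus {} = {NE, E, S, W}

{NE, E, S, W}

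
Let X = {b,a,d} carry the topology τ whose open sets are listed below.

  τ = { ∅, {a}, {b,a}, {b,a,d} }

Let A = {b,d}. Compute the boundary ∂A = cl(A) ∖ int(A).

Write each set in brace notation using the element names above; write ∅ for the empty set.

{b,d}

opens ⊆ A: ∅; union → int = ∅
complement {a}; its interior {a}; cl(A) = X∖{a} = {b,d}
boundary = {b,d} ∖ ∅ = {b,d}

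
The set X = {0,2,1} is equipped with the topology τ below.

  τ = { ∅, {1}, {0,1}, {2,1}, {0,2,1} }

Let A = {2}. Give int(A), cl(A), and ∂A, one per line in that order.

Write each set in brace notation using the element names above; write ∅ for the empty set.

open subsets of A: ∅; so int(A) = ∅
closure: X∖int(X∖A) = X∖{0,1} = {2}
∂A = {2} minus ∅ = {2}

int(A) = ∅
cl(A)  = {2}
∂A     = {2}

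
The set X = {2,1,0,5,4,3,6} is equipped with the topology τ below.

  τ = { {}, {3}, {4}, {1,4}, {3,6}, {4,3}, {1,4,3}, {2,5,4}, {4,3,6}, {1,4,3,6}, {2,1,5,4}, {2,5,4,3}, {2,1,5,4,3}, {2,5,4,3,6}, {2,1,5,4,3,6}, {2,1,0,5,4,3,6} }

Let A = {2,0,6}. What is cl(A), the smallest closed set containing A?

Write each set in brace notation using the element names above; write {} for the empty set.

cl via duality: int({1,5,4,3}) = {1,4,3}, so X∖{1,4,3} = {2,0,5,6}

{2,0,5,6}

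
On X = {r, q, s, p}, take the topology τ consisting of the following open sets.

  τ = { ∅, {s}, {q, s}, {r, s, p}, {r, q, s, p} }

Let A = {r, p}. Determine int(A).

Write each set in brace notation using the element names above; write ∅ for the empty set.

open subsets of A: ∅; so int(A) = ∅

∅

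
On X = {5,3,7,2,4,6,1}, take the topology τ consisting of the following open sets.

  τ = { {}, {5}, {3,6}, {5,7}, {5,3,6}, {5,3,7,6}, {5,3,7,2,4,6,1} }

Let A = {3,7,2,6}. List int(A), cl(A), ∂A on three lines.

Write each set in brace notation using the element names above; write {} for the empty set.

opens ⊆ A: {}, {3,6}; union → int = {3,6}
complement {5,4,1}; its interior {5}; cl(A) = X∖{5} = {3,7,2,4,6,1}
boundary = {3,7,2,4,6,1} ∖ {3,6} = {7,2,4,1}

int(A) = {3,6}
cl(A)  = {3,7,2,4,6,1}
∂A     = {7,2,4,1}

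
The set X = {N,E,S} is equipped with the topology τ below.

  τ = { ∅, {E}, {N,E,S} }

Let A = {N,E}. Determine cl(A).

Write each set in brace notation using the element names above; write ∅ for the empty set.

{N,E,S}

complement {S}; its interior ∅; cl(A) = X∖∅ = {N,E,S}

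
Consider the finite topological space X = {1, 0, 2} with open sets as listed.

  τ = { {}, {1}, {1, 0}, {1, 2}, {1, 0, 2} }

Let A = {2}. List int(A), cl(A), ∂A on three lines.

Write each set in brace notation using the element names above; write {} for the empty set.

open subsets of A: {}; so int(A) = {}
closure: X∖int(X∖A) = X∖{1, 0} = {2}
∂A = {2} minus {} = {2}

int(A) = {}
cl(A)  = {2}
∂A     = {2}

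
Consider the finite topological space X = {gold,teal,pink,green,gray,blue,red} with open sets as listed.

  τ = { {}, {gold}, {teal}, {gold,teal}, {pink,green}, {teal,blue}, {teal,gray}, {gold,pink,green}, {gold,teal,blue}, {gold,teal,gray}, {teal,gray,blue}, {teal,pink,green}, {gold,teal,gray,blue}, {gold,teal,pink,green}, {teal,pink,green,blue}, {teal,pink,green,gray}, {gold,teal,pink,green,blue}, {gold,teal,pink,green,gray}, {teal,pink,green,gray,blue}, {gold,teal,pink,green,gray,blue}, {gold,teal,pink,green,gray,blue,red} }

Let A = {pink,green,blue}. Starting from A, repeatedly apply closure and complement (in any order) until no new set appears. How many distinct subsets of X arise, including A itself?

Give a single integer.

8

X∖A={gold,teal,gray,red}, int(X∖A)={gold,teal,gray}, hence cl(A)={pink,green,blue,red}
Orbit (k=closure, c=complement):
  1. A     = {pink,green,blue}
  2. kA    = {pink,green,blue,red}
  3. cA    = {gold,teal,gray,red}
  4. ckA   = {gold,teal,gray}
  5. kcA   = {gold,teal,gray,blue,red}
  6. ckcA  = {pink,green}
  7. kckcA = {pink,green,red}
  8. ckckcA = {gold,teal,gray,blue}
(closed under both — stop)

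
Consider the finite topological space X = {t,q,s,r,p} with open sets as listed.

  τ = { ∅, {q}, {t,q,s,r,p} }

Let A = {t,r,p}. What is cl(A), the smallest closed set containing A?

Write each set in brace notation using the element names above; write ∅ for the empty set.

{t,s,r,p}

closure: X∖int(X∖A) = X∖{q} = {t,s,r,p}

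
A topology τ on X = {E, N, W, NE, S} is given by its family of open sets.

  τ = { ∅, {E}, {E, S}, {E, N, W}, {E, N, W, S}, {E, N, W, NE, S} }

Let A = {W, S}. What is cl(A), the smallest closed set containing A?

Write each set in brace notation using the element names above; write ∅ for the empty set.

X∖A={E, N, NE}, int(X∖A)={E}, hence cl(A)={N, W, NE, S}

{N, W, NE, S}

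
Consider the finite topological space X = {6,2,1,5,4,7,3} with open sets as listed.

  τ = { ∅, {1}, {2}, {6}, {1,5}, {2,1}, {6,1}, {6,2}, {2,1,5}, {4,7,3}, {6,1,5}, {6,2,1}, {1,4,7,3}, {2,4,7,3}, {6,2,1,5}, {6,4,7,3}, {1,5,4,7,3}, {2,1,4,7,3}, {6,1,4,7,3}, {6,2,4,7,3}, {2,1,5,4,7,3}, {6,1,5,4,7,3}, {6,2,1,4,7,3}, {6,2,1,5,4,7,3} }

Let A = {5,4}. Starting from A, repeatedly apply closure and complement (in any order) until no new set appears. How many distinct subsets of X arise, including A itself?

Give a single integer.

8

complement {6,2,1,7,3}; its interior {6,2,1}; cl(A) = X∖{6,2,1} = {5,4,7,3}
With k = closure, c = complement:
  1. A     = {5,4}
  2. kA    = {5,4,7,3}
  3. cA    = {6,2,1,7,3}
  4. ckA   = {6,2,1}
  5. kcA   = {6,2,1,5,4,7,3}
  6. kckA  = {6,2,1,5}
  7. ckcA  = ∅
  8. ckckA = {4,7,3}
k, c of each give nothing new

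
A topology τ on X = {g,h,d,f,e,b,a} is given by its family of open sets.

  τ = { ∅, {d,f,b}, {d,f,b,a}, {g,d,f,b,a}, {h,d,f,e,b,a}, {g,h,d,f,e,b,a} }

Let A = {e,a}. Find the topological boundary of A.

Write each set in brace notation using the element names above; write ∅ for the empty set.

U open, U⊆A: ∅. int(A) = ⋃ = ∅
X∖A={g,h,d,f,b}, int(X∖A)={d,f,b}, hence cl(A)={g,h,e,a}
∂A: remove int from cl → {g,h,e,a}

{g,h,e,a}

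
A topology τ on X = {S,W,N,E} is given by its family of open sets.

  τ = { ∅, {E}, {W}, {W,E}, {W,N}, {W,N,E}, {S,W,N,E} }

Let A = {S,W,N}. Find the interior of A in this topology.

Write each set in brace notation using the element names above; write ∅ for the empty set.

{W,N}

open subsets of A: ∅, {W}, {W,N}; so int(A) = {W,N}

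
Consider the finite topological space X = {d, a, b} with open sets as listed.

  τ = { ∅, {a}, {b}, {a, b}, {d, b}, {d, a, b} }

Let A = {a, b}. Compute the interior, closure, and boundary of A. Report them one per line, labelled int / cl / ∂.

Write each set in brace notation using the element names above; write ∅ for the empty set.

open subsets of A: ∅, {b}, {a}, {a, b}; so int(A) = {a, b}
closure: X∖int(X∖A) = X∖∅ = {d, a, b}
∂A = {d, a, b} minus {a, b} = {d}

int(A) = {a, b}
cl(A)  = {d, a, b}
∂A     = {d}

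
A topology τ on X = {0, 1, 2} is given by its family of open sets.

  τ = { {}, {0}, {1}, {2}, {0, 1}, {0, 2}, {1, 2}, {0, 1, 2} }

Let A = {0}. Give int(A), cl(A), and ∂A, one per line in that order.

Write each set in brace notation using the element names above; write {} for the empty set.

int(A) = {0}
cl(A)  = {0}
∂A     = {}

open subsets of A: {}, {0}; so int(A) = {0}
closure: X∖int(X∖A) = X∖{1, 2} = {0}
∂A = {0} minus {0} = {}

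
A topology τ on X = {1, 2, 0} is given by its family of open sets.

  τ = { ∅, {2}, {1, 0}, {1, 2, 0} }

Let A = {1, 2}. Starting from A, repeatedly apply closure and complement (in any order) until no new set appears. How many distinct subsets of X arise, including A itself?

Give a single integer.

complement {0}; its interior ∅; cl(A) = X∖∅ = {1, 2, 0}
With k = closure, c = complement:
  1. A     = {1, 2}
  2. kA    = {1, 2, 0}
  3. cA    = {0}
  4. ckA   = ∅
  5. kcA   = {1, 0}
  6. ckcA  = {2}
k, c of each give nothing new

6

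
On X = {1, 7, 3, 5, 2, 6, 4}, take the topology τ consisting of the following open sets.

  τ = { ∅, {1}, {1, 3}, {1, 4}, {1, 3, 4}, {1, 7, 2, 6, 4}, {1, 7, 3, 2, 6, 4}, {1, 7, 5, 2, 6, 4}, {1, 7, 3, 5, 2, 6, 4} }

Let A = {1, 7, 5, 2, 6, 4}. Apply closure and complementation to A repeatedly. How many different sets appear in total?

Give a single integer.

X∖A={3}, int(X∖A)=∅, hence cl(A)={1, 7, 3, 5, 2, 6, 4}
Orbit (k=closure, c=complement):
  1. A     = {1, 7, 5, 2, 6, 4}
  2. kA    = {1, 7, 3, 5, 2, 6, 4}
  3. cA    = {3}
  4. ckA   = ∅
(closed under both — stop)

4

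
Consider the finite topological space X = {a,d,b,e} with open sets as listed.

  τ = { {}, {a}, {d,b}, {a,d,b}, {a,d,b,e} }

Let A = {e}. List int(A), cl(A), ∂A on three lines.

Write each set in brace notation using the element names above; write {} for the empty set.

int(A) = {}
cl(A)  = {e}
∂A     = {e}

open subsets of A: {}; so int(A) = {}
closure: X∖int(X∖A) = X∖{a,d,b} = {e}
∂A = {e} minus {} = {e}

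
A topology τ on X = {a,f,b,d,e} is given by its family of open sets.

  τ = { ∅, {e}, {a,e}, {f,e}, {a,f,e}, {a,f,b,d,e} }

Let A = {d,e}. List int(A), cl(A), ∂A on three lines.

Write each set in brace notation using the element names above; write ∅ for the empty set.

int(A) = {e}
cl(A)  = {a,f,b,d,e}
∂A     = {a,f,b,d}

opens ⊆ A: ∅, {e}; union → int = {e}
complement {a,f,b}; its interior ∅; cl(A) = X∖∅ = {a,f,b,d,e}
boundary = {a,f,b,d,e} ∖ {e} = {a,f,b,d}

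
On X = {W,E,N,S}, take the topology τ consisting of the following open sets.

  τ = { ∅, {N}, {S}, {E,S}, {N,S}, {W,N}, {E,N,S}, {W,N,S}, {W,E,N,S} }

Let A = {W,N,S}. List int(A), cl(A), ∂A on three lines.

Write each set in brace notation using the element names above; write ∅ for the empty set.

interior: largest open inside A is {W,N,S} (from ∅, {S}, {N}, {N,S}, {W,N}, {W,N,S})
cl via duality: int({E}) = ∅, so X∖∅ = {W,E,N,S}
cl∖int = {E}

int(A) = {W,N,S}
cl(A)  = {W,E,N,S}
∂A     = {E}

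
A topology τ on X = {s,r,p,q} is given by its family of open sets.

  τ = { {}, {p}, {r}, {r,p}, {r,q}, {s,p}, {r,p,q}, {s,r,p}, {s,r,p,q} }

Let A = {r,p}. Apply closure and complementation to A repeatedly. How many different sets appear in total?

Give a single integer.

4

cl via duality: int({s,q}) = {}, so X∖{} = {s,r,p,q}
Write k for closure, c for complement:
  1. A     = {r,p}
  2. kA    = {s,r,p,q}
  3. cA    = {s,q}
  4. ckA   = {}
applying k or c yields no new set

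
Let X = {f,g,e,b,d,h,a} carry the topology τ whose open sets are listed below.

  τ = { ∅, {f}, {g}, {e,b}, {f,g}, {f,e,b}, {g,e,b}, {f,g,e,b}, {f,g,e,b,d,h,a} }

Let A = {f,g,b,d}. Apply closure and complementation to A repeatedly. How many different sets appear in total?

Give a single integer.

X∖A={e,h,a}, int(X∖A)=∅, hence cl(A)={f,g,e,b,d,h,a}
Orbit (k=closure, c=complement):
  1. A     = {f,g,b,d}
  2. kA    = {f,g,e,b,d,h,a}
  3. cA    = {e,h,a}
  4. ckA   = ∅
  5. kcA   = {e,b,d,h,a}
  6. ckcA  = {f,g}
  7. kckcA = {f,g,d,h,a}
  8. ckckcA = {e,b}
(closed under both — stop)

8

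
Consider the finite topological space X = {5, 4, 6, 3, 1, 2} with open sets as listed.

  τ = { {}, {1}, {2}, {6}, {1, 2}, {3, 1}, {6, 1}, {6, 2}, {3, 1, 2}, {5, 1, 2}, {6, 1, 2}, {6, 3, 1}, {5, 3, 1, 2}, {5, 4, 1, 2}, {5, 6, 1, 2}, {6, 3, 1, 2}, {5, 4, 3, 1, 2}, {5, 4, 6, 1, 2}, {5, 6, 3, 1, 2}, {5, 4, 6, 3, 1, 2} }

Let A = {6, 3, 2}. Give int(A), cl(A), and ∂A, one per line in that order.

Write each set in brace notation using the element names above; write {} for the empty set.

int(A) = {6, 2}
cl(A)  = {5, 4, 6, 3, 2}
∂A     = {5, 4, 3}

open subsets of A: {}, {6}, {2}, {6, 2}; so int(A) = {6, 2}
closure: X∖int(X∖A) = X∖{1} = {5, 4, 6, 3, 2}
∂A = {5, 4, 6, 3, 2} minus {6, 2} = {5, 4, 3}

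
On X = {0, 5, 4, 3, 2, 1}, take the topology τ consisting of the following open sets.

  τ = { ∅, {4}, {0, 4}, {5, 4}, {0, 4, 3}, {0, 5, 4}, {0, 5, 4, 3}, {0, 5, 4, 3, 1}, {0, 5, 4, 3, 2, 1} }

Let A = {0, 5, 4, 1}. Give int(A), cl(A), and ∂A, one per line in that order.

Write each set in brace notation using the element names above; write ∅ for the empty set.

U open, U⊆A: ∅, {4}, {5, 4}, {0, 4}, {0, 5, 4}. int(A) = ⋃ = {0, 5, 4}
X∖A={3, 2}, int(X∖A)=∅, hence cl(A)={0, 5, 4, 3, 2, 1}
∂A: remove int from cl → {3, 2, 1}

int(A) = {0, 5, 4}
cl(A)  = {0, 5, 4, 3, 2, 1}
∂A     = {3, 2, 1}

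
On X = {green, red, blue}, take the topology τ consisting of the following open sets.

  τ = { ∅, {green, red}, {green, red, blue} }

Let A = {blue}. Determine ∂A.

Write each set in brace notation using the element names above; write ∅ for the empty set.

U open, U⊆A: ∅. int(A) = ⋃ = ∅
X∖A={green, red}, int(X∖A)={green, red}, hence cl(A)={blue}
∂A: remove int from cl → {blue}

{blue}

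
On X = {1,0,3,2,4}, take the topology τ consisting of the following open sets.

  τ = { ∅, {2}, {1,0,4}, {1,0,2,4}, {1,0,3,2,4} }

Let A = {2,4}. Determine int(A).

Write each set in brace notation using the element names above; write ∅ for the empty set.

{2}

opens ⊆ A: ∅, {2}; union → int = {2}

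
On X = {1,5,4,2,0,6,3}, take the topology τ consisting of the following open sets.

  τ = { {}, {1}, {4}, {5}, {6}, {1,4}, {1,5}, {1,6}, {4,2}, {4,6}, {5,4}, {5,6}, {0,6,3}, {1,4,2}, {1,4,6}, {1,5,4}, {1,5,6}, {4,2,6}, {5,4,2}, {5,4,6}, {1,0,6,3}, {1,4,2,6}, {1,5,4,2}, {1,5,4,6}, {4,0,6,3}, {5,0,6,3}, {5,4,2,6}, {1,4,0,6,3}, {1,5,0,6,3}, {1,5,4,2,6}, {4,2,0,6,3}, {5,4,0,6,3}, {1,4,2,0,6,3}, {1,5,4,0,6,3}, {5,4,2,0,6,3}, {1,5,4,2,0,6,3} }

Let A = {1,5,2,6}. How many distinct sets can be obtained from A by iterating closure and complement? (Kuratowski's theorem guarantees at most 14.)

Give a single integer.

8

complement {4,0,3}; its interior {4}; cl(A) = X∖{4} = {1,5,2,0,6,3}
With k = closure, c = complement:
  1. A     = {1,5,2,6}
  2. kA    = {1,5,2,0,6,3}
  3. cA    = {4,0,3}
  4. ckA   = {4}
  5. kcA   = {4,2,0,3}
  6. kckA  = {4,2}
  7. ckcA  = {1,5,6}
  8. ckckA = {1,5,0,6,3}
k, c of each give nothing new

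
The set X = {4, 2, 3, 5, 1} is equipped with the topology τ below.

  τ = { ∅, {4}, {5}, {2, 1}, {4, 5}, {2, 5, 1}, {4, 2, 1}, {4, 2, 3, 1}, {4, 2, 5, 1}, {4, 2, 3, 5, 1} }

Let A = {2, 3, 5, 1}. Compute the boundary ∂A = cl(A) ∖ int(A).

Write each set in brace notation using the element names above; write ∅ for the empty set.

U open, U⊆A: ∅, {5}, {2, 1}, {2, 5, 1}. int(A) = ⋃ = {2, 5, 1}
X∖A={4}, int(X∖A)={4}, hence cl(A)={2, 3, 5, 1}
∂A: remove int from cl → {3}

{3}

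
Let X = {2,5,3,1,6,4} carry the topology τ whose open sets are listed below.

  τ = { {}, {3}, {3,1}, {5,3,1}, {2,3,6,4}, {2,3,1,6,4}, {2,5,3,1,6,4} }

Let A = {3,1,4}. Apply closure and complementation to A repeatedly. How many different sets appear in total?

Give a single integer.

closure: X∖int(X∖A) = X∖{} = {2,5,3,1,6,4}
Let k=closure and c=complement:
  1. A     = {3,1,4}
  2. kA    = {2,5,3,1,6,4}
  3. cA    = {2,5,6}
  4. ckA   = {}
  5. kcA   = {2,5,6,4}
  6. ckcA  = {3,1}
— saturated at 6

6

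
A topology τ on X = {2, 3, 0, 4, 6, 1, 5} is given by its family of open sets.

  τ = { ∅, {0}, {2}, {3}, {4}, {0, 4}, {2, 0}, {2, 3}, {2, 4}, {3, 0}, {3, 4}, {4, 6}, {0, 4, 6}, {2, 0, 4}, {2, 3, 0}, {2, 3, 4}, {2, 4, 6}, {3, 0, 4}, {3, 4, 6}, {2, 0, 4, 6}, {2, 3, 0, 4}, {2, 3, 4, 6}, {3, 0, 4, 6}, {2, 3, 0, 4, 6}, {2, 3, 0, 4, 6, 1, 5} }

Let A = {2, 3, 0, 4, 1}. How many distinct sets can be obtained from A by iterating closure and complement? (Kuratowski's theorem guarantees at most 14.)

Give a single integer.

complement {6, 5}; its interior ∅; cl(A) = X∖∅ = {2, 3, 0, 4, 6, 1, 5}
With k = closure, c = complement:
  1. A     = {2, 3, 0, 4, 1}
  2. kA    = {2, 3, 0, 4, 6, 1, 5}
  3. cA    = {6, 5}
  4. ckA   = ∅
  5. kcA   = {6, 1, 5}
  6. ckcA  = {2, 3, 0, 4}
k, c of each give nothing new

6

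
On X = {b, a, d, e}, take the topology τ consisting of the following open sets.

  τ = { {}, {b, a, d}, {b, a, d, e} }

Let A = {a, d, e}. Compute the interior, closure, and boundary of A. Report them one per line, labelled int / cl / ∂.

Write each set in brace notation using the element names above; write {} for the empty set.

int(A) = {}
cl(A)  = {b, a, d, e}
∂A     = {b, a, d, e}

U open, U⊆A: {}. int(A) = ⋃ = {}
X∖A={b}, int(X∖A)={}, hence cl(A)={b, a, d, e}
∂A: remove int from cl → {b, a, d, e}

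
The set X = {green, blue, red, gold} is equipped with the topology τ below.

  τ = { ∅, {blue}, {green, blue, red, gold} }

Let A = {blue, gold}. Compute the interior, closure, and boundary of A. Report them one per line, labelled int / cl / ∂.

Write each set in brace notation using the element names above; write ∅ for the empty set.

int(A) = {blue}
cl(A)  = {green, blue, red, gold}
∂A     = {green, red, gold}

interior: largest open inside A is {blue} (from ∅, {blue})
cl via duality: int({green, red}) = ∅, so X∖∅ = {green, blue, red, gold}
cl∖int = {green, red, gold}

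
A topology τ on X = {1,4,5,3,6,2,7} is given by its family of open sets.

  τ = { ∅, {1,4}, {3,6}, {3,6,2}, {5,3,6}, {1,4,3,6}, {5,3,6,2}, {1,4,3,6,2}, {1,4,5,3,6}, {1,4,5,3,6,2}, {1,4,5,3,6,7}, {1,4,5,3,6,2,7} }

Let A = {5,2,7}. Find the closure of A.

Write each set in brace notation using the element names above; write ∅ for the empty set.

complement {1,4,3,6}; its interior {1,4,3,6}; cl(A) = X∖{1,4,3,6} = {5,2,7}

{5,2,7}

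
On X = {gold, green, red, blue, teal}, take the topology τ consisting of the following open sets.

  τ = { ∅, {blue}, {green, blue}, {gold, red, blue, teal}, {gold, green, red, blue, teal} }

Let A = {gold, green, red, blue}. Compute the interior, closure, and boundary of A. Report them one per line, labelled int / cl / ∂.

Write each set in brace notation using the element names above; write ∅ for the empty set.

open subsets of A: ∅, {blue}, {green, blue}; so int(A) = {green, blue}
closure: X∖int(X∖A) = X∖∅ = {gold, green, red, blue, teal}
∂A = {gold, green, red, blue, teal} minus {green, blue} = {gold, red, teal}

int(A) = {green, blue}
cl(A)  = {gold, green, red, blue, teal}
∂A     = {gold, red, teal}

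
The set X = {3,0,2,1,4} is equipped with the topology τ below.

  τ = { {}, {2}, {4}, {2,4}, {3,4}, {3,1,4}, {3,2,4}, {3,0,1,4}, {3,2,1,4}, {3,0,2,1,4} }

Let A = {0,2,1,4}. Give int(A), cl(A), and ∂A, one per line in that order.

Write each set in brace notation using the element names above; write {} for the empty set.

int(A) = {2,4}
cl(A)  = {3,0,2,1,4}
∂A     = {3,0,1}

opens ⊆ A: {}, {4}, {2}, {2,4}; union → int = {2,4}
complement {3}; its interior {}; cl(A) = X∖{} = {3,0,2,1,4}
boundary = {3,0,2,1,4} ∖ {2,4} = {3,0,1}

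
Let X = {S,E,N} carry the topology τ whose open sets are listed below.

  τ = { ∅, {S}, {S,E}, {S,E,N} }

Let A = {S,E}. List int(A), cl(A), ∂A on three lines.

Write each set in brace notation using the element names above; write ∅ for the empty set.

int(A) = {S,E}
cl(A)  = {S,E,N}
∂A     = {N}

open subsets of A: ∅, {S}, {S,E}; so int(A) = {S,E}
closure: X∖int(X∖A) = X∖∅ = {S,E,N}
∂A = {S,E,N} minus {S,E} = {N}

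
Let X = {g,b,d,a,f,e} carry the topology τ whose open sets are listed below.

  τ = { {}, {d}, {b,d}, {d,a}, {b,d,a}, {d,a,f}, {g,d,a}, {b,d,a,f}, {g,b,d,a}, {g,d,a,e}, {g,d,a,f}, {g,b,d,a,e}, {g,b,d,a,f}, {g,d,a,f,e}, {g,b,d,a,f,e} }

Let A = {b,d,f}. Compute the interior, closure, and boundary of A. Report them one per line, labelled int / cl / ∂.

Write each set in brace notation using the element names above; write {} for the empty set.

int(A) = {b,d}
cl(A)  = {g,b,d,a,f,e}
∂A     = {g,a,f,e}

interior: largest open inside A is {b,d} (from {}, {d}, {b,d})
cl via duality: int({g,a,e}) = {}, so X∖{} = {g,b,d,a,f,e}
cl∖int = {g,a,f,e}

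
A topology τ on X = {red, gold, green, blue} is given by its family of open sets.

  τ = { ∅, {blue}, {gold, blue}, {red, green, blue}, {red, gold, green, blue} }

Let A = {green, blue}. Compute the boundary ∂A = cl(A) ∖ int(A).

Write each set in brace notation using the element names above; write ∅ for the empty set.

opens ⊆ A: ∅, {blue}; union → int = {blue}
complement {red, gold}; its interior ∅; cl(A) = X∖∅ = {red, gold, green, blue}
boundary = {red, gold, green, blue} ∖ {blue} = {red, gold, green}

{red, gold, green}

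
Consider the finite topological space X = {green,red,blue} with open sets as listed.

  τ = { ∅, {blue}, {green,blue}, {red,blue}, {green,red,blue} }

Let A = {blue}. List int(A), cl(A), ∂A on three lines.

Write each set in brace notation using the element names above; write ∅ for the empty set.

interior: largest open inside A is {blue} (from ∅, {blue})
cl via duality: int({green,red}) = ∅, so X∖∅ = {green,red,blue}
cl∖int = {green,red}

int(A) = {blue}
cl(A)  = {green,red,blue}
∂A     = {green,red}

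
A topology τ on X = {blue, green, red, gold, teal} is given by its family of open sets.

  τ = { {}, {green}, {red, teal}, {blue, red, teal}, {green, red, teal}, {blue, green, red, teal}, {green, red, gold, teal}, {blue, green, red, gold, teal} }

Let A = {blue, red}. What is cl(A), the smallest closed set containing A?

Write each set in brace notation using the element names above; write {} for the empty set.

X∖A={green, gold, teal}, int(X∖A)={green}, hence cl(A)={blue, red, gold, teal}

{blue, red, gold, teal}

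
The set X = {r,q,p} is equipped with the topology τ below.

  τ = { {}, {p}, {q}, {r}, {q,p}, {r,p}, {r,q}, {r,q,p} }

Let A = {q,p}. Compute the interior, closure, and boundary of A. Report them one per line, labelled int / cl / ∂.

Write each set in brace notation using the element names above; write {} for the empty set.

int(A) = {q,p}
cl(A)  = {q,p}
∂A     = {}

open subsets of A: {}, {q}, {p}, {q,p}; so int(A) = {q,p}
closure: X∖int(X∖A) = X∖{r} = {q,p}
∂A = {q,p} minus {q,p} = {}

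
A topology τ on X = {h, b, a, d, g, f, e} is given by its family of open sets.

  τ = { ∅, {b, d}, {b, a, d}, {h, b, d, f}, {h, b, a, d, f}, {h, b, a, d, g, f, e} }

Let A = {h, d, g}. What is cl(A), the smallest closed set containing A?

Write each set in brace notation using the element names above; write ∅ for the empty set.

{h, b, a, d, g, f, e}

complement {b, a, f, e}; its interior ∅; cl(A) = X∖∅ = {h, b, a, d, g, f, e}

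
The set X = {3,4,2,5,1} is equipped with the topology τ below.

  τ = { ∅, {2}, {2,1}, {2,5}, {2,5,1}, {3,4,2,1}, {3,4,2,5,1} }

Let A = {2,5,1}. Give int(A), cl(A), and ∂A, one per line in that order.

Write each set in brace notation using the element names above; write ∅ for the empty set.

interior: largest open inside A is {2,5,1} (from ∅, {2}, {2,1}, {2,5}, {2,5,1})
cl via duality: int({3,4}) = ∅, so X∖∅ = {3,4,2,5,1}
cl∖int = {3,4}

int(A) = {2,5,1}
cl(A)  = {3,4,2,5,1}
∂A     = {3,4}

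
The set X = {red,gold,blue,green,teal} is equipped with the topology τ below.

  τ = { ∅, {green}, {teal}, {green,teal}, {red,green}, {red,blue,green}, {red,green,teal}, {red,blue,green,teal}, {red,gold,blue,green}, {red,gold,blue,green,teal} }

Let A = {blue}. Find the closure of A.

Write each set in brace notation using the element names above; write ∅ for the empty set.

closure: X∖int(X∖A) = X∖{red,green,teal} = {gold,blue}

{gold,blue}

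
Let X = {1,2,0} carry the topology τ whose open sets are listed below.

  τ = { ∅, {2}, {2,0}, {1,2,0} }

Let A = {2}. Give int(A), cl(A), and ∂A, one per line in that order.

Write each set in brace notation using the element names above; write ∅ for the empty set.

U open, U⊆A: ∅, {2}. int(A) = ⋃ = {2}
X∖A={1,0}, int(X∖A)=∅, hence cl(A)={1,2,0}
∂A: remove int from cl → {1,0}

int(A) = {2}
cl(A)  = {1,2,0}
∂A     = {1,0}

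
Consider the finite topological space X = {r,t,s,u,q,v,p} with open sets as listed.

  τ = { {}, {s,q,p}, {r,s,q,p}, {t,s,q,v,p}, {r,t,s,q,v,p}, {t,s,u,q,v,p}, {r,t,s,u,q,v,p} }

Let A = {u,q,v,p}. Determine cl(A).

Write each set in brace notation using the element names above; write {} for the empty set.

{r,t,s,u,q,v,p}

X∖A={r,t,s}, int(X∖A)={}, hence cl(A)={r,t,s,u,q,v,p}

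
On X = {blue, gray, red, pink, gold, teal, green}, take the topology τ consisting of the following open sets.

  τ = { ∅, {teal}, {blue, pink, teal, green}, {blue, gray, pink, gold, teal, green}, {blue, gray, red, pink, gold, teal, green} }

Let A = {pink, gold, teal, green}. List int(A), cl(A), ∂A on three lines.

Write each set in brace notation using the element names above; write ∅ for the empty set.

U open, U⊆A: ∅, {teal}. int(A) = ⋃ = {teal}
X∖A={blue, gray, red}, int(X∖A)=∅, hence cl(A)={blue, gray, red, pink, gold, teal, green}
∂A: remove int from cl → {blue, gray, red, pink, gold, green}

int(A) = {teal}
cl(A)  = {blue, gray, red, pink, gold, teal, green}
∂A     = {blue, gray, red, pink, gold, green}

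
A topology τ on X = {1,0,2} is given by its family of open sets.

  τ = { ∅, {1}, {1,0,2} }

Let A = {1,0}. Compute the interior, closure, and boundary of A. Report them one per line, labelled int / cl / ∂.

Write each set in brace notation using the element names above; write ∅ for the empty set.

interior: largest open inside A is {1} (from ∅, {1})
cl via duality: int({2}) = ∅, so X∖∅ = {1,0,2}
cl∖int = {0,2}

int(A) = {1}
cl(A)  = {1,0,2}
∂A     = {0,2}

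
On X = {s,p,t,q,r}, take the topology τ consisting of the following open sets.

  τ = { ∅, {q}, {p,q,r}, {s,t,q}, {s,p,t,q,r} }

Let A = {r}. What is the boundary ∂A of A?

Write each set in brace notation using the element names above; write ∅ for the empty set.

{p,r}

interior: largest open inside A is ∅ (from ∅)
cl via duality: int({s,p,t,q}) = {s,t,q}, so X∖{s,t,q} = {p,r}
cl∖int = {p,r}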